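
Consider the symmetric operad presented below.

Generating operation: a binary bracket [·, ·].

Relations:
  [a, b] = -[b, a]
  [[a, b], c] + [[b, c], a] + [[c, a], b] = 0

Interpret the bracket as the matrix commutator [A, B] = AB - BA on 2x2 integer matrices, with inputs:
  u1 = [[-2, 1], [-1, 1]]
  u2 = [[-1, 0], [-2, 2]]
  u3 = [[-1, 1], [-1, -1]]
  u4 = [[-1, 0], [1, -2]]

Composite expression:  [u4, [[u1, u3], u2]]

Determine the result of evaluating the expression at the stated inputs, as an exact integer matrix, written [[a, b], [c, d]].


[[9, -9], [3, -9]]

[u1, u3] = [[0, -3], [-3, 0]]
[[u1, u3], u2] = [[6, -9], [9, -6]]
[u4, [[u1, u3], u2]] = [[9, -9], [3, -9]]


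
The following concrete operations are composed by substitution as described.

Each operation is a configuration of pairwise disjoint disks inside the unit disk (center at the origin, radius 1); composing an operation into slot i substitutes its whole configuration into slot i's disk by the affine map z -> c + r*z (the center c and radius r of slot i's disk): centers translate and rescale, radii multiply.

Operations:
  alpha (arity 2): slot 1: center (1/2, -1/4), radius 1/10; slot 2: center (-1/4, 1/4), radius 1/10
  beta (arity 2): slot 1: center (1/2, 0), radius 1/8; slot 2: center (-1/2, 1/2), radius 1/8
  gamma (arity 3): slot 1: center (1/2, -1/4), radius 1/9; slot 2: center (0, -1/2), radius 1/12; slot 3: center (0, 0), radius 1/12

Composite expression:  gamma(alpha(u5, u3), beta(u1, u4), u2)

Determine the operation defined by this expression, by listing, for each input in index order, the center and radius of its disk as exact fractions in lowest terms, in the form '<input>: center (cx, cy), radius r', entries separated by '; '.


u1: center (1/24, -1/2), radius 1/96; u2: center (0, 0), radius 1/12; u3: center (17/36, -2/9), radius 1/90; u4: center (-1/24, -11/24), radius 1/96; u5: center (5/9, -5/18), radius 1/90

Below gamma, radii multiply path by path; the u-disk centers shift.
for u5, the 2-step affine chain lands on center (5/9, -5/18), radius 1/90
for u3, the 2-step affine chain lands on center (17/36, -2/9), radius 1/90
for u1, the 2-step affine chain lands on center (1/24, -1/2), radius 1/96
for u4, the 2-step affine chain lands on center (-1/24, -11/24), radius 1/96
for u2, the 1-step affine chain lands on center (0, 0), radius 1/12


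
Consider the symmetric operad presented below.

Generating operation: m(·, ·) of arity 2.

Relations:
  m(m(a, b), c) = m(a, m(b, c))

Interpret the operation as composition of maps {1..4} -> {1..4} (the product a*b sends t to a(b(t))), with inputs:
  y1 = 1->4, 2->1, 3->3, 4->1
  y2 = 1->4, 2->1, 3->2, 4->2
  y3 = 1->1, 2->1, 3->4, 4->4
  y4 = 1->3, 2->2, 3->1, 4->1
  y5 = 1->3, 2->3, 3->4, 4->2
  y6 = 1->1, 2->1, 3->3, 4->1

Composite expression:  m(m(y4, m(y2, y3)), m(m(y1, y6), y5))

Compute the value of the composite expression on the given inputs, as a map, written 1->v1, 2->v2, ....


1->2, 2->2, 3->2, 4->2


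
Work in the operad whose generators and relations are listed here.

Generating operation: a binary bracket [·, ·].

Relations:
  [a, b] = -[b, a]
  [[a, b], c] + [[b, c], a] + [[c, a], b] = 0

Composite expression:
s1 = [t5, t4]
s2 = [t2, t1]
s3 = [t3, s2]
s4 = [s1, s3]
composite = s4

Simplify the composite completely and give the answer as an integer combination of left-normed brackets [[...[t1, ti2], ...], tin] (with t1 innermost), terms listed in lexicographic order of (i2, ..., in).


[[[[t1, t2], t3], t4], t5] - [[[[t1, t2], t3], t5], t4]

Antisymmetry and Jacobi reduce to t1-anchored left-normed brackets.
Composite bracket: [[t5, t4], [t3, [t2, t1]]]
Applying ab - ba throughout gives 16 signed words (2^4 = 16).
Only words starting with t1 matter:
  sign of t1t2t3t4t5 is +1, so it contributes +[[[[t1, t2], t3], t4], t5]
  sign of t1t2t3t5t4 is -1, so it contributes -[[[[t1, t2], t3], t5], t4]


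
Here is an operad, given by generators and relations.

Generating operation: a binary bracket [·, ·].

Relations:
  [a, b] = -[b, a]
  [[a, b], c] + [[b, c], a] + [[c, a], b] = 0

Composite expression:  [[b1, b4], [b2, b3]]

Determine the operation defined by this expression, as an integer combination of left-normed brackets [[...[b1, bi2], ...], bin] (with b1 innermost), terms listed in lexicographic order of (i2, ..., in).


In the tensor algebra, words opening b1 carry the b1-anchored form.
Composite bracket: [[b1, b4], [b2, b3]]
The bracket unfolds into 8 signed words via [a, b] = ab - ba (2^3 = 8).
Words beginning with b1 determine it all:
  b1b4b2b3 appears with sign +1, giving the term +[[[b1, b4], b2], b3]
  b1b4b3b2 appears with sign -1, giving the term -[[[b1, b4], b3], b2]

[[[b1, b4], b2], b3] - [[[b1, b4], b3], b2]


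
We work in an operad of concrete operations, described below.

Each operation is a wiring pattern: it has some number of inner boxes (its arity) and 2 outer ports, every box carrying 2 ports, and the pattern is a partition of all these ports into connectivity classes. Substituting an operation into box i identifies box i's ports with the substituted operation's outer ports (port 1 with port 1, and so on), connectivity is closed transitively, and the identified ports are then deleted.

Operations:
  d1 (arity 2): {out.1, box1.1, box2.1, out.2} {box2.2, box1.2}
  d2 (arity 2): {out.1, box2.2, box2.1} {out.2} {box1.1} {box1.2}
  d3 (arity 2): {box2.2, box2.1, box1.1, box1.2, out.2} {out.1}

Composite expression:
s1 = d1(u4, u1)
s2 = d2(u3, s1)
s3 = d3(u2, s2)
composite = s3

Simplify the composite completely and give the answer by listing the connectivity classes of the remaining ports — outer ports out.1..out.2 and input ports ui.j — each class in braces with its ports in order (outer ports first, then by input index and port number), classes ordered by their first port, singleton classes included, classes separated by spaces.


{out.1} {out.2, u1.1, u2.1, u2.2, u4.1} {u1.2, u4.2} {u3.1} {u3.2}


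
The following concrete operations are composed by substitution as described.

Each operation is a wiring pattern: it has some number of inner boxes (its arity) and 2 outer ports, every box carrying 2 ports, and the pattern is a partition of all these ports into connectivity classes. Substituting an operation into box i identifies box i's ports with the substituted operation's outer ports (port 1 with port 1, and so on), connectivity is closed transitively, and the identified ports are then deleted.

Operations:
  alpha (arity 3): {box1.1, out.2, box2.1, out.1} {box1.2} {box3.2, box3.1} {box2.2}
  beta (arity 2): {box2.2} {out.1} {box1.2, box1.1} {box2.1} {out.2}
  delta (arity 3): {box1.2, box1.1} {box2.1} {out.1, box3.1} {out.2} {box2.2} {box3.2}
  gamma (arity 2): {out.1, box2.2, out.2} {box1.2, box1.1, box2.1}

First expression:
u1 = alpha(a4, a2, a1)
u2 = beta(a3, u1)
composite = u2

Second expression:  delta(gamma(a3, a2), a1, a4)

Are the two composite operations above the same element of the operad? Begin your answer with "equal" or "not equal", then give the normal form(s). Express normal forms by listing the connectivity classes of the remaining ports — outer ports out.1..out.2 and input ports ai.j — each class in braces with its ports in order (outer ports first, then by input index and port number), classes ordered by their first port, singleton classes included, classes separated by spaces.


not equal; the first gives {out.1} {out.2} {a1.1, a1.2} {a2.1, a4.1} {a2.2} {a3.1, a3.2} {a4.2} and the second {out.1, a4.1} {out.2} {a1.1} {a1.2} {a2.1, a3.1, a3.2} {a2.2} {a4.2}

The first expression reduces to {out.1} {out.2} {a1.1, a1.2} {a2.1, a4.1} {a2.2} {a3.1, a3.2} {a4.2}
The second expression reduces to {out.1, a4.1} {out.2} {a1.1} {a1.2} {a2.1, a3.1, a3.2} {a2.2} {a4.2}
They disagree, so not equal.


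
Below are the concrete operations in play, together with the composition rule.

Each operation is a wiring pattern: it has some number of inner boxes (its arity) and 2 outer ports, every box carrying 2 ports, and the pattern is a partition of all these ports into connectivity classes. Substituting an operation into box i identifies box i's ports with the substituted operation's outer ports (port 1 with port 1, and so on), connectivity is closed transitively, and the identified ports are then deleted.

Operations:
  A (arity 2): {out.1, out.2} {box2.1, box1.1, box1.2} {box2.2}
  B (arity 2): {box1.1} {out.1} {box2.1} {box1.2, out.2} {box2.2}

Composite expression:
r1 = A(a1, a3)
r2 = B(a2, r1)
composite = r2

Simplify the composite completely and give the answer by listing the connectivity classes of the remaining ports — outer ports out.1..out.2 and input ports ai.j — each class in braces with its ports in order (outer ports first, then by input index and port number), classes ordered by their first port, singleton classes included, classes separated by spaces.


{out.1} {out.2, a2.2} {a1.1, a1.2, a3.1} {a2.1} {a3.2}


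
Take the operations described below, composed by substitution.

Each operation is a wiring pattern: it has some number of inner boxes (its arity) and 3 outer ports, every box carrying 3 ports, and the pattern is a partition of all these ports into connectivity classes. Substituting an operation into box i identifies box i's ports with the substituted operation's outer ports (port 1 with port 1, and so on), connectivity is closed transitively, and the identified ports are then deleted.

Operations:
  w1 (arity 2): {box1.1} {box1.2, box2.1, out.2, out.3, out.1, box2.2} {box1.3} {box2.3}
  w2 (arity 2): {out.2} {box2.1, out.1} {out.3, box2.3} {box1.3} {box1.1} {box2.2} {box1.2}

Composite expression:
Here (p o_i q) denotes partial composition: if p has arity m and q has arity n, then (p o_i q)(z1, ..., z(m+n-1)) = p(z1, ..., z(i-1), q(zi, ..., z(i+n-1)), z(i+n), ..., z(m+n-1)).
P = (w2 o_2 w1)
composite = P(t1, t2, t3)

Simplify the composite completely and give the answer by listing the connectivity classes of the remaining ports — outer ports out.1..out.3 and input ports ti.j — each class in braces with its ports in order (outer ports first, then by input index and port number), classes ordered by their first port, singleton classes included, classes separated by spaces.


{out.1, out.3, t2.2, t3.1, t3.2} {out.2} {t1.1} {t1.2} {t1.3} {t2.1} {t2.3} {t3.3}

Treat the ports identified at w2 as solder joints: merge, then drop.
stage w1: inputs (t2, t3), connectivity {out.1, out.2, out.3, t2.2, t3.1, t3.2} {t2.1} {t2.3} {t3.3}, out.j its boundary
stage w2: inputs (t1, t2, t3), connectivity {out.1, out.3, t2.2, t3.1, t3.2} {out.2} {t1.1} {t1.2} {t1.3} {t2.1} {t2.3} {t3.3}, out.j its boundary


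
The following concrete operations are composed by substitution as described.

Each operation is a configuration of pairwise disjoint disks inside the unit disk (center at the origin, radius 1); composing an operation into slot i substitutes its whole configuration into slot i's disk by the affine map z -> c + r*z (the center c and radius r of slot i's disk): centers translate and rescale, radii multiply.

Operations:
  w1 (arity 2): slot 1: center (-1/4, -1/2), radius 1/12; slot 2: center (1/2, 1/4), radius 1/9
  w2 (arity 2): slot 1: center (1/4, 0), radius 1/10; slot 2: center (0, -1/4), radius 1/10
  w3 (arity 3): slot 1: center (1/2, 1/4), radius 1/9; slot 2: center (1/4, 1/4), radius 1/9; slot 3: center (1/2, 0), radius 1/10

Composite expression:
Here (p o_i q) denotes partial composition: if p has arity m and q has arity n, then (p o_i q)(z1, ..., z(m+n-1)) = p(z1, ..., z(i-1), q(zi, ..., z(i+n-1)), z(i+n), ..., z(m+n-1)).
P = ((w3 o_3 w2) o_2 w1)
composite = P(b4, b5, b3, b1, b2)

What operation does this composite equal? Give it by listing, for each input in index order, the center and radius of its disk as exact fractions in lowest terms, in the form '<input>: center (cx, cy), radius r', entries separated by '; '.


b1: center (21/40, 0), radius 1/100; b2: center (1/2, -1/40), radius 1/100; b3: center (11/36, 5/18), radius 1/81; b4: center (1/2, 1/4), radius 1/9; b5: center (2/9, 7/36), radius 1/108

Each b-disk chains the slot maps above it in w3; radii multiply.
for b4, the 1-step affine chain lands on center (1/2, 1/4), radius 1/9
for b5, the 2-step affine chain lands on center (2/9, 7/36), radius 1/108
for b3, the 2-step affine chain lands on center (11/36, 5/18), radius 1/81
for b1, the 2-step affine chain lands on center (21/40, 0), radius 1/100
for b2, the 2-step affine chain lands on center (1/2, -1/40), radius 1/100


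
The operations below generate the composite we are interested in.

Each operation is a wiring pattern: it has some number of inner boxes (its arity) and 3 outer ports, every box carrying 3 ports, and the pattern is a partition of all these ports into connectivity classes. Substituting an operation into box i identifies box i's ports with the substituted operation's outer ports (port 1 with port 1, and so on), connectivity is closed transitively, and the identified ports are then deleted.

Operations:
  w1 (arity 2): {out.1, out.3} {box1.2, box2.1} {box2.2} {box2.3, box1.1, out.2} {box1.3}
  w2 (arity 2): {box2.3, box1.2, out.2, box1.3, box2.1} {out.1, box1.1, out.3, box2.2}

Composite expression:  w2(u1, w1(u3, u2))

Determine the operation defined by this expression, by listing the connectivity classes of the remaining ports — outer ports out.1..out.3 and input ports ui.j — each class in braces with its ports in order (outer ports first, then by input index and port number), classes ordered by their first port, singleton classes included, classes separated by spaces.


{out.1, out.3, u1.1, u2.3, u3.1} {out.2, u1.2, u1.3} {u2.1, u3.2} {u2.2} {u3.3}


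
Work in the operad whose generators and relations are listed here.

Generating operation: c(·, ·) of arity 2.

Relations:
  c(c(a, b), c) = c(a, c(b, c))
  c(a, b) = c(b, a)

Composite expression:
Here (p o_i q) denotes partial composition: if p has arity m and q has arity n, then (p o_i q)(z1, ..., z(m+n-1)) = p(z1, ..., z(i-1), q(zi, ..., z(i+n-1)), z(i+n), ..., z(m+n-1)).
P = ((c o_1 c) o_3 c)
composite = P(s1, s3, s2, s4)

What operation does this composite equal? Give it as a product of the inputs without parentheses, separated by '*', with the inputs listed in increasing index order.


s1 * s2 * s3 * s4


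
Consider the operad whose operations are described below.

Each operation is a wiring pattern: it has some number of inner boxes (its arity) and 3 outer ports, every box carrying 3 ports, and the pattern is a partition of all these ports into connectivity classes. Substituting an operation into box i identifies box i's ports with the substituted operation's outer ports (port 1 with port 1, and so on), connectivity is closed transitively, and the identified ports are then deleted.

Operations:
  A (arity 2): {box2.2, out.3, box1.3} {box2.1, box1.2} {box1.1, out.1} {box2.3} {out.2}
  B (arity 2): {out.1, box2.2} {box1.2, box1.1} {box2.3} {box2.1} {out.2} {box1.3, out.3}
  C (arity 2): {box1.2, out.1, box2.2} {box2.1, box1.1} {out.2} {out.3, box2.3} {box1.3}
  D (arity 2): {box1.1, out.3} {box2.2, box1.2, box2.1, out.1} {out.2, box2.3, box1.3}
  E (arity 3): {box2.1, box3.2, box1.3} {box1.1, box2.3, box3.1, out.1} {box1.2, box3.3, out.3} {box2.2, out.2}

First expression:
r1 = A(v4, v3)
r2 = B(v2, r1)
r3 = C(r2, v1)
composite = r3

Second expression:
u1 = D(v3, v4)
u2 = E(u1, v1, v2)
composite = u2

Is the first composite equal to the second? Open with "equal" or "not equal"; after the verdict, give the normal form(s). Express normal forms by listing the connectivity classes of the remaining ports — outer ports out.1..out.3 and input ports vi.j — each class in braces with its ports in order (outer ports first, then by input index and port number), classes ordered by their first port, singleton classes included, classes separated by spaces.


In normal form, the first expression is {out.1, v1.2} {out.2} {out.3, v1.3} {v1.1} {v2.1, v2.2} {v2.3} {v3.1, v4.2} {v3.2, v4.3} {v3.3} {v4.1}
In normal form, the second expression is {out.1, v1.3, v2.1, v3.2, v4.1, v4.2} {out.2, v1.2} {out.3, v2.3, v3.3, v4.3} {v1.1, v2.2, v3.1}
The forms do not match — not equal.

not equal; first: {out.1, v1.2} {out.2} {out.3, v1.3} {v1.1} {v2.1, v2.2} {v2.3} {v3.1, v4.2} {v3.2, v4.3} {v3.3} {v4.1}; second: {out.1, v1.3, v2.1, v3.2, v4.1, v4.2} {out.2, v1.2} {out.3, v2.3, v3.3, v4.3} {v1.1, v2.2, v3.1}


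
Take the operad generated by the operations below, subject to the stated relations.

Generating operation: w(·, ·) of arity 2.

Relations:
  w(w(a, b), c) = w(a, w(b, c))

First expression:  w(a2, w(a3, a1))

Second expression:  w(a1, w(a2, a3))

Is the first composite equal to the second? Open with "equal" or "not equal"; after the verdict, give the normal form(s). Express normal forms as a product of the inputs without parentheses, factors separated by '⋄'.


not equal; the first gives a2 ⋄ a3 ⋄ a1 and the second a1 ⋄ a2 ⋄ a3


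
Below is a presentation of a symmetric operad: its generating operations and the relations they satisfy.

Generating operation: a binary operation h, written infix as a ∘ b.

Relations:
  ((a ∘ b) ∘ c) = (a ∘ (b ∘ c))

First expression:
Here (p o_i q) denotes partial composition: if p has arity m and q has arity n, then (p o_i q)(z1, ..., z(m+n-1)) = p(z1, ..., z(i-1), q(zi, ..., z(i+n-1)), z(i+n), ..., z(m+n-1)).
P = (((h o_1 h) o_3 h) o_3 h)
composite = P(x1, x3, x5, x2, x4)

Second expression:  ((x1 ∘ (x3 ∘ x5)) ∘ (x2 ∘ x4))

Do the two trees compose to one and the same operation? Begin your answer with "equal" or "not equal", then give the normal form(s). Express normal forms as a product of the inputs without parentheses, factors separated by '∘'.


equal; the common form is x1 ∘ x3 ∘ x5 ∘ x2 ∘ x4

The first expression reduces to x1 ∘ x3 ∘ x5 ∘ x2 ∘ x4
The second expression reduces to x1 ∘ x3 ∘ x5 ∘ x2 ∘ x4
One common form — equal.


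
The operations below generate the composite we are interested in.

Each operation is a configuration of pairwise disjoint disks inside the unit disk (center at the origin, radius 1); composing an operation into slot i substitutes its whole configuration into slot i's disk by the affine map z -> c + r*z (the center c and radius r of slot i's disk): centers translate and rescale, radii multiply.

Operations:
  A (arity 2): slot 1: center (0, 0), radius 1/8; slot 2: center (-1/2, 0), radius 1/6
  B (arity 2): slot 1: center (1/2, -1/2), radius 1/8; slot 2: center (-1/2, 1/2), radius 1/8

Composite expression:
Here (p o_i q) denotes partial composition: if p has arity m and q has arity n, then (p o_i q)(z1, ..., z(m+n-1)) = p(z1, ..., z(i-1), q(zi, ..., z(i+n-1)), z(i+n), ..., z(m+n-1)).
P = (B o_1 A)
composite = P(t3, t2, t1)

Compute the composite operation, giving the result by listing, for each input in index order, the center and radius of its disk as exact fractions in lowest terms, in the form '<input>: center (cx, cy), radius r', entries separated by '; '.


t1: center (-1/2, 1/2), radius 1/8; t2: center (7/16, -1/2), radius 1/48; t3: center (1/2, -1/2), radius 1/64

Follow each t-input down from B: c' goes to c + r*c', radius to r*r'.
for t3, the 2-step affine chain lands on center (1/2, -1/2), radius 1/64
for t2, the 2-step affine chain lands on center (7/16, -1/2), radius 1/48
for t1, the 1-step affine chain lands on center (-1/2, 1/2), radius 1/8


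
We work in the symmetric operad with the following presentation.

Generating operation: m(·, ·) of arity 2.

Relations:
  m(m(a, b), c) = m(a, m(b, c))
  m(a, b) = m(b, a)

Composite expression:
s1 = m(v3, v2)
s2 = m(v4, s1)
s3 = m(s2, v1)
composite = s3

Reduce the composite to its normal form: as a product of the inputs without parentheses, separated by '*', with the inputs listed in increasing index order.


v1 * v2 * v3 * v4

With m associative and commutative, the v-input set is all that matters.
m(v3, v2) spells out as v3 * v2
m(v4, m(v3, v2)) spells out as v4 * v3 * v2
m(m(v4, m(v3, v2)), v1) spells out as v4 * v3 * v2 * v1
reordering the factors by index: v1 * v2 * v3 * v4


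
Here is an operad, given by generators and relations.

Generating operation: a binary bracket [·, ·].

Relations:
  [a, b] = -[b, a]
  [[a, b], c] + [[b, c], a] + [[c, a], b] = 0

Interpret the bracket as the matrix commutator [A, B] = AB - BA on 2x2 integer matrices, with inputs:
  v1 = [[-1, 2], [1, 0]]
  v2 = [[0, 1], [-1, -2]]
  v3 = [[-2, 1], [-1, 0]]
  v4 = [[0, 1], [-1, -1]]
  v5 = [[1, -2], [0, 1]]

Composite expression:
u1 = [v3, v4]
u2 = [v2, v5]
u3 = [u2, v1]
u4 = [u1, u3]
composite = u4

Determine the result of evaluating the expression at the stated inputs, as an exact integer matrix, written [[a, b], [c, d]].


[[-48, -24], [24, 48]]

[v3, v4] = [[0, -3], [-3, 0]]
[v2, v5] = [[-2, -4], [0, 2]]
[[v2, v5], v1] = [[-4, -12], [4, 4]]
[[v3, v4], [[v2, v5], v1]] = [[-48, -24], [24, 48]]


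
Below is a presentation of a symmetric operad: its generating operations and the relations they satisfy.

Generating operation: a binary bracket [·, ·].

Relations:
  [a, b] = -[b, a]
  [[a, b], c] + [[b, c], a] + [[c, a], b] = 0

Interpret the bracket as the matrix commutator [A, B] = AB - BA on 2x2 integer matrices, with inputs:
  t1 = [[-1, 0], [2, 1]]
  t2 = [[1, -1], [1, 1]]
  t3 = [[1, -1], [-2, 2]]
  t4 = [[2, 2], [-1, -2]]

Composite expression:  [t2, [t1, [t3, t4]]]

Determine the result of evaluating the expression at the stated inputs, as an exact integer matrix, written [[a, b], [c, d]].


[[2, -8], [-8, -2]]


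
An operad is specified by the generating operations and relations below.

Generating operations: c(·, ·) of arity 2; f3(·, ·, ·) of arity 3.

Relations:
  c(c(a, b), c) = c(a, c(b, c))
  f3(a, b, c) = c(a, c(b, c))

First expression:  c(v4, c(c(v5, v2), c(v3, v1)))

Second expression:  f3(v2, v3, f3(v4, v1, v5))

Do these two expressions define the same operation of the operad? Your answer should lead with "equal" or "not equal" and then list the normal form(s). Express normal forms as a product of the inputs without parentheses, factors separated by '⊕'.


not equal; first: v4 ⊕ v5 ⊕ v2 ⊕ v3 ⊕ v1; second: v2 ⊕ v3 ⊕ v4 ⊕ v1 ⊕ v5

In normal form, the first expression is v4 ⊕ v5 ⊕ v2 ⊕ v3 ⊕ v1
In normal form, the second expression is v2 ⊕ v3 ⊕ v4 ⊕ v1 ⊕ v5
No match — not equal.


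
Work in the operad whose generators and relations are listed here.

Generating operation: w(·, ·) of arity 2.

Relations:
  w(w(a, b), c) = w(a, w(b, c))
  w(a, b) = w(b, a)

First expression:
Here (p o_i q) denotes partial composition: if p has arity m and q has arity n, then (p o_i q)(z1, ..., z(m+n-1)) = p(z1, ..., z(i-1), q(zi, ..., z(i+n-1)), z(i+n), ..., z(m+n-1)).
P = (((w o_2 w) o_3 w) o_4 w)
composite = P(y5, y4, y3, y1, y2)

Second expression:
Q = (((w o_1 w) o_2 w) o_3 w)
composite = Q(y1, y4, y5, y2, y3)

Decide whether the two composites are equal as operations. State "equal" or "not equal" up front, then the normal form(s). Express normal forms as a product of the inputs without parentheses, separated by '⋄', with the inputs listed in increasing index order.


The first expression, normalized: y1 ⋄ y2 ⋄ y3 ⋄ y4 ⋄ y5
The second expression, normalized: y1 ⋄ y2 ⋄ y3 ⋄ y4 ⋄ y5
One common form — equal.

equal; both compose to y1 ⋄ y2 ⋄ y3 ⋄ y4 ⋄ y5


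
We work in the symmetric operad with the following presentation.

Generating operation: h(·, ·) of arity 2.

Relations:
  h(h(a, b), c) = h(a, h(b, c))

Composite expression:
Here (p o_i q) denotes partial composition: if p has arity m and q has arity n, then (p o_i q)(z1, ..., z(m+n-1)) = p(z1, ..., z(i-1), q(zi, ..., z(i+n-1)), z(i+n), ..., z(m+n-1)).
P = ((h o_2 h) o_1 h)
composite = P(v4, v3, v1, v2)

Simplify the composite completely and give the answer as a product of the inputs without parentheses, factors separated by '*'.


v4 * v3 * v1 * v2

The h-tree's shape is irrelevant; the v-reading-order decides.
h(v4, v3) flattens to v4 * v3
h(v1, v2) flattens to v1 * v2
h(h(v4, v3), h(v1, v2)) flattens to v4 * v3 * v1 * v2


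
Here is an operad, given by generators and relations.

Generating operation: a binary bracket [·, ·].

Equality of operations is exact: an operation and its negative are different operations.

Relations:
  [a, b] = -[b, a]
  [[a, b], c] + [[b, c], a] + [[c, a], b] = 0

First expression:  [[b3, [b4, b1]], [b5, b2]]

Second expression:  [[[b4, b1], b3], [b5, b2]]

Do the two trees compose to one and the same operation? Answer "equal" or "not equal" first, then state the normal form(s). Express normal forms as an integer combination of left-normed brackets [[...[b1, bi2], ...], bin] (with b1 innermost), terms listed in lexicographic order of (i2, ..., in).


Normal form of the first expression: -[[[[b1, b4], b3], b2], b5] + [[[[b1, b4], b3], b5], b2]
Normal form of the second expression: [[[[b1, b4], b3], b2], b5] - [[[[b1, b4], b3], b5], b2]
Distinct normal forms: not equal.

not equal; first: -[[[[b1, b4], b3], b2], b5] + [[[[b1, b4], b3], b5], b2]; second: [[[[b1, b4], b3], b2], b5] - [[[[b1, b4], b3], b5], b2]


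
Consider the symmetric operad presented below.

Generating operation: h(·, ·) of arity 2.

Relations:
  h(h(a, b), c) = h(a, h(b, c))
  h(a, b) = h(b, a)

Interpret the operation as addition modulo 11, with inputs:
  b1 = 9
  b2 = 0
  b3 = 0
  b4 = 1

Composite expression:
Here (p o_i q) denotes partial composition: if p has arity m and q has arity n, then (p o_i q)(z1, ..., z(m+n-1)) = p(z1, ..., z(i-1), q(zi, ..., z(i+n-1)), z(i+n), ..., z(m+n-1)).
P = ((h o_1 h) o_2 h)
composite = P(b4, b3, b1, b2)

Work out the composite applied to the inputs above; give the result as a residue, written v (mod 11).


h(b3, b1) = 9
h(b4, h(b3, b1)) = 10
h(h(b4, h(b3, b1)), b2) = 10

10 (mod 11)


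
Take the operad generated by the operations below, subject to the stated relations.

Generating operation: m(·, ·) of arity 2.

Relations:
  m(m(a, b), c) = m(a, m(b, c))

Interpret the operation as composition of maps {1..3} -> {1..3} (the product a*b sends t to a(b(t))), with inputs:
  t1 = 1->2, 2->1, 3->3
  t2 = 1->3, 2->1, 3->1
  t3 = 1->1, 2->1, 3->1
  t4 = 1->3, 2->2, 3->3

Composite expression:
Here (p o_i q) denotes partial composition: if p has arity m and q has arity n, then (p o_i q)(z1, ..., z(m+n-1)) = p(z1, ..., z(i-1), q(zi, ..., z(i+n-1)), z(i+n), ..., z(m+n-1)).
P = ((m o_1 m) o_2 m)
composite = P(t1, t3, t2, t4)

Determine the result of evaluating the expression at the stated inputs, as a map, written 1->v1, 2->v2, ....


m(t3, t2) = 1->1, 2->1, 3->1
m(t1, m(t3, t2)) = 1->2, 2->2, 3->2
m(m(t1, m(t3, t2)), t4) = 1->2, 2->2, 3->2

1->2, 2->2, 3->2


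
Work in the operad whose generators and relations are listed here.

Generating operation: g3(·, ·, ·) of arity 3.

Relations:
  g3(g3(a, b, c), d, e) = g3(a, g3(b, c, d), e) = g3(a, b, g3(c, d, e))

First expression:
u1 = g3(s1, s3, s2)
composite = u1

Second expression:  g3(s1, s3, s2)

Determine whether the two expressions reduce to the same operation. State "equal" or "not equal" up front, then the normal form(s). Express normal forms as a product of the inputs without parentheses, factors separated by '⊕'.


The first composite normalizes to s1 ⊕ s3 ⊕ s2
The second composite normalizes to s1 ⊕ s3 ⊕ s2
The forms coincide; equal.

equal — both sides give s1 ⊕ s3 ⊕ s2


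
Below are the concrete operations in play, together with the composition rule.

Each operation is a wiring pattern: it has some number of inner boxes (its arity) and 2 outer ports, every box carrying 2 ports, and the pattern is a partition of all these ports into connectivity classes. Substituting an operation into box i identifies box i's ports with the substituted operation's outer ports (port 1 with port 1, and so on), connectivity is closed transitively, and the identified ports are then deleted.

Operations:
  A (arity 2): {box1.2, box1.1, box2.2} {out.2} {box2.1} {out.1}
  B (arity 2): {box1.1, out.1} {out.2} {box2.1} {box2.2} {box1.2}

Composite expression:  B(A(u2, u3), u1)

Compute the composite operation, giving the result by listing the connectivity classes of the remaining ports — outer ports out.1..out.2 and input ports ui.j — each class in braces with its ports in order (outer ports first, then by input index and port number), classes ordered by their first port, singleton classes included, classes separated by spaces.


{out.1} {out.2} {u1.1} {u1.2} {u2.1, u2.2, u3.2} {u3.1}

Substituting into B glues patterns; closure does the rest.
stage A: inputs (u2, u3), connectivity {out.1} {out.2} {u2.1, u2.2, u3.2} {u3.1}, out.j its boundary
stage B: inputs (u2, u3, u1), connectivity {out.1} {out.2} {u1.1} {u1.2} {u2.1, u2.2, u3.2} {u3.1}, out.j its boundary


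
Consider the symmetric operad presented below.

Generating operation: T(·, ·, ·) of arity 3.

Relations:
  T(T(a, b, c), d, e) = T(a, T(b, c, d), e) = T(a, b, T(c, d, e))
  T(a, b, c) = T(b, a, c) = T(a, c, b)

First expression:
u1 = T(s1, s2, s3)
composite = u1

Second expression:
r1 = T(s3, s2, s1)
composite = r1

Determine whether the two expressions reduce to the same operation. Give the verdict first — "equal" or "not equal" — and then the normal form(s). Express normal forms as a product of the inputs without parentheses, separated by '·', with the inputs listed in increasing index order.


equal: each reduces to s1 · s2 · s3

The first composite normalizes to s1 · s2 · s3
The second composite normalizes to s1 · s2 · s3
The forms coincide; equal.


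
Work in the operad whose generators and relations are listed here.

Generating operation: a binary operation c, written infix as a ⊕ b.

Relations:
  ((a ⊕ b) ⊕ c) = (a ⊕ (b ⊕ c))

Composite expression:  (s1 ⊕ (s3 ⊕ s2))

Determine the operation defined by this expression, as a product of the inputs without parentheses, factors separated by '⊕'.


s1 ⊕ s3 ⊕ s2


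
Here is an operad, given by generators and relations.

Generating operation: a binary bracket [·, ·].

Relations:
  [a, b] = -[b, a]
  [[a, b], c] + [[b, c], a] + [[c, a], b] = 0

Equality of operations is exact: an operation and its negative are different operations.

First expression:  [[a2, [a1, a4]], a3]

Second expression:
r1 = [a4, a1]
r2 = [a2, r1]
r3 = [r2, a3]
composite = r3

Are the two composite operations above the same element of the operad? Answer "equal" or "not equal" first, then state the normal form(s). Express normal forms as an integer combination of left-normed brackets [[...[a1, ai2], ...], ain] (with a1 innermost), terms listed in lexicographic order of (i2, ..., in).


not equal; first: -[[[a1, a4], a2], a3]; second: [[[a1, a4], a2], a3]

The first expression, normalized: -[[[a1, a4], a2], a3]
The second expression, normalized: [[[a1, a4], a2], a3]
They disagree, so not equal.


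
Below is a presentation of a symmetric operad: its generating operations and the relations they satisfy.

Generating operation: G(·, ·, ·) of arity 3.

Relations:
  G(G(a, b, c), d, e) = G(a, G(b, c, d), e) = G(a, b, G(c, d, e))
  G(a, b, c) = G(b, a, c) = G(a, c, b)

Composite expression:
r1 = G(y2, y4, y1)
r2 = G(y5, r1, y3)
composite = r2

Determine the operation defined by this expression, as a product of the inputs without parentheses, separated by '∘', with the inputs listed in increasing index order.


y1 ∘ y2 ∘ y3 ∘ y4 ∘ y5

Shape and order are irrelevant to G; the y-input set decides.
G(y2, y4, y1) collapses to y2 ∘ y4 ∘ y1
G(y5, G(y2, y4, y1), y3) collapses to y5 ∘ y2 ∘ y4 ∘ y1 ∘ y3
reordering the factors by index: y1 ∘ y2 ∘ y3 ∘ y4 ∘ y5


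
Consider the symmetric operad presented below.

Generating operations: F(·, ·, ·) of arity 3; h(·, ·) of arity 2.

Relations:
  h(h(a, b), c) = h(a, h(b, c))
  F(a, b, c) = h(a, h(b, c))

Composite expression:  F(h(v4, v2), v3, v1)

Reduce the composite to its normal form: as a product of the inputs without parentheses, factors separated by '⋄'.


v4 ⋄ v2 ⋄ v3 ⋄ v1

All parenthesizations of F agree; list the v-inputs left to right.
h(v4, v2) spells out as v4 ⋄ v2
F(h(v4, v2), v3, v1) spells out as v4 ⋄ v2 ⋄ v3 ⋄ v1


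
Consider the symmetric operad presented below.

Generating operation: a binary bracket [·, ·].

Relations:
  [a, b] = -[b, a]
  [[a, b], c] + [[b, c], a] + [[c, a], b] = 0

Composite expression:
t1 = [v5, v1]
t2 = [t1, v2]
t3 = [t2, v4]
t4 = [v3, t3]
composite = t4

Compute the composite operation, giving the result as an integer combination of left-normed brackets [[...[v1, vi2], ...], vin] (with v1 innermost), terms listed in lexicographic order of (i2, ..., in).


[[[[v1, v5], v2], v4], v3]

Skip Jacobi rewriting: expand, keep v1-initial words, read off terms.
Composite bracket: [v3, [[[v5, v1], v2], v4]]
Applying ab - ba throughout gives 16 signed words (2^4 = 16).
Only words starting with v1 matter:
  v1v5v2v4v3 (sign +1) contributes +[[[[v1, v5], v2], v4], v3]


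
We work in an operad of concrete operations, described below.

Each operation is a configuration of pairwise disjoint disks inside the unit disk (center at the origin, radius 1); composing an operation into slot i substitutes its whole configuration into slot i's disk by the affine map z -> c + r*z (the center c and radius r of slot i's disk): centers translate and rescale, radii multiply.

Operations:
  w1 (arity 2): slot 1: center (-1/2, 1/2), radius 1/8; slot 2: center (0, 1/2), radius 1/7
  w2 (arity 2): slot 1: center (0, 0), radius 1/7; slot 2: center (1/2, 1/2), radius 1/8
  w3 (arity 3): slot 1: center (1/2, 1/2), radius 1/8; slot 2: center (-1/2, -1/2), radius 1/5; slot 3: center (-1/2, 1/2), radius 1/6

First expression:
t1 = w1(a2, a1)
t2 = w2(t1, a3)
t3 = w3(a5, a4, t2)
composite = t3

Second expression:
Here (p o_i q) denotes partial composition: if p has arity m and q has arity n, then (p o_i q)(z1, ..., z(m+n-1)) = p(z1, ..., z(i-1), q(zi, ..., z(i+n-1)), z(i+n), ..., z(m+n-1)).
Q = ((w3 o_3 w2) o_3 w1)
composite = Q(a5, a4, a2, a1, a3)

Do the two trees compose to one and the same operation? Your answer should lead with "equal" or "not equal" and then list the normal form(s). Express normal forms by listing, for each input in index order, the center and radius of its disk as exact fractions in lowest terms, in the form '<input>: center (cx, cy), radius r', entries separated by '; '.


equal; both compose to a1: center (-1/2, 43/84), radius 1/294; a2: center (-43/84, 43/84), radius 1/336; a3: center (-5/12, 7/12), radius 1/48; a4: center (-1/2, -1/2), radius 1/5; a5: center (1/2, 1/2), radius 1/8


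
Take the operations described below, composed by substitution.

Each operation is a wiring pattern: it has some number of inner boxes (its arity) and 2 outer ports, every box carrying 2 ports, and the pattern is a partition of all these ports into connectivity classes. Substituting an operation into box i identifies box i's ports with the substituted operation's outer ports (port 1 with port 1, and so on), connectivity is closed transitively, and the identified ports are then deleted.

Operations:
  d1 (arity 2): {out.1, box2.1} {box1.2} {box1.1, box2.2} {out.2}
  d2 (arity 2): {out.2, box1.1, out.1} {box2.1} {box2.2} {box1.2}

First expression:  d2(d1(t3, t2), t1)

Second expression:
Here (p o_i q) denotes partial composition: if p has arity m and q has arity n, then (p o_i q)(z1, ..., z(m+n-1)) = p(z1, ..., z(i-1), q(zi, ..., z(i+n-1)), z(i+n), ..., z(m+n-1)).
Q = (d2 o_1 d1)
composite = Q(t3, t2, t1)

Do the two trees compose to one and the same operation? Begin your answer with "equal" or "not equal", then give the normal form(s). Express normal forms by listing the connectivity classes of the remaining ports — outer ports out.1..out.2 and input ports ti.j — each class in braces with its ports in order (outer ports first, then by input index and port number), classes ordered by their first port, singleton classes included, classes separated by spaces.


In normal form, the first expression is {out.1, out.2, t2.1} {t1.1} {t1.2} {t2.2, t3.1} {t3.2}
In normal form, the second expression is {out.1, out.2, t2.1} {t1.1} {t1.2} {t2.2, t3.1} {t3.2}
Identical normal forms: equal.

equal — both sides give {out.1, out.2, t2.1} {t1.1} {t1.2} {t2.2, t3.1} {t3.2}


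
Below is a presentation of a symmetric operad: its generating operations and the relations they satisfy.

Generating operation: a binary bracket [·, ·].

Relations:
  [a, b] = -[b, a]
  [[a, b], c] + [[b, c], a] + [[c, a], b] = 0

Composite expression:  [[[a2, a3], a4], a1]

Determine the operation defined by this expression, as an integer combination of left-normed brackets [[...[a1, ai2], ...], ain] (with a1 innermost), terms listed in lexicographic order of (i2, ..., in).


-[[[a1, a2], a3], a4] + [[[a1, a3], a2], a4] + [[[a1, a4], a2], a3] - [[[a1, a4], a3], a2]

Left-normed coefficients sit on the a1-initial expansion words.
Composite bracket: [[[a2, a3], a4], a1]
Expanding via [a, b] = ab - ba: 8 signed words (2^3 = 8).
Words beginning with a1 determine it all:
  sign of a1a2a3a4 is -1, so it contributes -[[[a1, a2], a3], a4]
  sign of a1a3a2a4 is +1, so it contributes +[[[a1, a3], a2], a4]
  sign of a1a4a2a3 is +1, so it contributes +[[[a1, a4], a2], a3]
  sign of a1a4a3a2 is -1, so it contributes -[[[a1, a4], a3], a2]


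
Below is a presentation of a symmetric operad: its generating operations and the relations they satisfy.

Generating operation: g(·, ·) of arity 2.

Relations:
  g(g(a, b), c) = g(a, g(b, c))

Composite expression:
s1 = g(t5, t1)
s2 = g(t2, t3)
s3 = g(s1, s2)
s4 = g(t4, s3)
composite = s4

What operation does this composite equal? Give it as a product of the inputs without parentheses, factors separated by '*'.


t4 * t5 * t1 * t2 * t3

Every regrouping of g is equal, so read the t-inputs in written order.
g(t5, t1) reduces to t5 * t1
g(t2, t3) reduces to t2 * t3
g(g(t5, t1), g(t2, t3)) reduces to t5 * t1 * t2 * t3
g(t4, g(g(t5, t1), g(t2, t3))) reduces to t4 * t5 * t1 * t2 * t3


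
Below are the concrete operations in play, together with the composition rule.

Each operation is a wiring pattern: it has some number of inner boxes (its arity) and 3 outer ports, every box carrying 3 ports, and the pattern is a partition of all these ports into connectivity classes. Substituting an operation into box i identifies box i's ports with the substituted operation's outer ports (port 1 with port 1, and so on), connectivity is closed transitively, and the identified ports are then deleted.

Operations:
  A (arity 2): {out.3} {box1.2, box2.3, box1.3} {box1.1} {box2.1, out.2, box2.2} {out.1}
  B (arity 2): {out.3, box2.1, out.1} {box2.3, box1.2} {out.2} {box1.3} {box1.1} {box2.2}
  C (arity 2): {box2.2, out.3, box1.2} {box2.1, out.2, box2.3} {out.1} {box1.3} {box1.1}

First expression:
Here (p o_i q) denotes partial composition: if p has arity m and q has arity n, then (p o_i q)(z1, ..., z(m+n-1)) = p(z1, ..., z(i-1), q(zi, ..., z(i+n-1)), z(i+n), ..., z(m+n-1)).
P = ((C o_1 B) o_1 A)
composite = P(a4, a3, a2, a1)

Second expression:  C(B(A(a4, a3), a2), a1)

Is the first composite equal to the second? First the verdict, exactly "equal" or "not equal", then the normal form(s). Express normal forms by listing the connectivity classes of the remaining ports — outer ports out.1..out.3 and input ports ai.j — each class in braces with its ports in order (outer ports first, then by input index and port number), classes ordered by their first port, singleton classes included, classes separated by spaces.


The first composite normalizes to {out.1} {out.2, a1.1, a1.3} {out.3, a1.2} {a2.1} {a2.2} {a2.3, a3.1, a3.2} {a3.3, a4.2, a4.3} {a4.1}
The second composite normalizes to {out.1} {out.2, a1.1, a1.3} {out.3, a1.2} {a2.1} {a2.2} {a2.3, a3.1, a3.2} {a3.3, a4.2, a4.3} {a4.1}
One common form — equal.

equal: each reduces to {out.1} {out.2, a1.1, a1.3} {out.3, a1.2} {a2.1} {a2.2} {a2.3, a3.1, a3.2} {a3.3, a4.2, a4.3} {a4.1}


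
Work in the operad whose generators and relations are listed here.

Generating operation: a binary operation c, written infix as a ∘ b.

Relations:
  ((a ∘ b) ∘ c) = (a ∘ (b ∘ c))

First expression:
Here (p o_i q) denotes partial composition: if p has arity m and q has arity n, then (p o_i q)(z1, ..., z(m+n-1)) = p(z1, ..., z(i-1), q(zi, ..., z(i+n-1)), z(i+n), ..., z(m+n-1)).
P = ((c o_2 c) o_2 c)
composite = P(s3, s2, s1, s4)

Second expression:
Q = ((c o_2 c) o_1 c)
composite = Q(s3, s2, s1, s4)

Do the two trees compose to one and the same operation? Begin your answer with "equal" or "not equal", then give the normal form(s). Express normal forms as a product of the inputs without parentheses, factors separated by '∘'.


Reducing the first expression gives s3 ∘ s2 ∘ s1 ∘ s4
Reducing the second expression gives s3 ∘ s2 ∘ s1 ∘ s4
The normal forms match — equal.

equal — both sides give s3 ∘ s2 ∘ s1 ∘ s4
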